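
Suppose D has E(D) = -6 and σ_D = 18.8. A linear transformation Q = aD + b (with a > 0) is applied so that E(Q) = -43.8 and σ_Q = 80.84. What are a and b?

σ_Q = a·σ_D (a > 0), so a = 80.84/18.8 = 4.3.
E(Q) = a·E(D) + b, so b = -43.8 − 4.3·(-6) = -18.

a = 4.3, b = -18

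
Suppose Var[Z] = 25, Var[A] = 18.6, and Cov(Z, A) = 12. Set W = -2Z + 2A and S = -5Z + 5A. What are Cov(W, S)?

By bilinearity, Cov(W, S) = ac·Var[Z] + bd·Var[A] + (ad+bc)·Cov(Z, A), with a=-2, b=2, c=-5, d=5.
ac·Var[Z] = (-2)·(-5)·25 = 250
bd·Var[A] = 2·5·18.6 = 186
(ad+bc)·Cov(Z, A) = (-20)·12 = -240
Cov(W, S) = 250 + 186 + (-240) = 196.

Cov(W, S) = 196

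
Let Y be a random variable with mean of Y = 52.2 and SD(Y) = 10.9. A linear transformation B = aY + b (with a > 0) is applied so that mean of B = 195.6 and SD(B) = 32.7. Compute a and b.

SD(B) = a·SD(Y) (a > 0), so a = 32.7/10.9 = 3.
mean of B = a·mean of Y + b, so b = 195.6 − 3·52.2 = 39.

a = 3, b = 39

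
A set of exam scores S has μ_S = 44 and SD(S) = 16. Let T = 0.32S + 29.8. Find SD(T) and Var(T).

SD(T) = 5.12, Var(T) = 26.2144

T = 0.32S + 29.8 is linear with a = 0.32, b = 29.8.
SD(T) = |a|·SD(S) = |0.32|·16 = 5.12.
Var(S) = 16² = 256.
Var(T) = a²·Var(S) = 0.32²·256 = 26.2144 (the additive constant 29.8 does not affect variance).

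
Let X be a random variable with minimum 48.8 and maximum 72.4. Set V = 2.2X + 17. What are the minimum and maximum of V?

a = 2.2 > 0, so min(V) = a·min(X)+b = 2.2·48.8 + 17 = 124.36 and max(V) = 2.2·72.4 + 17 = 176.28.

min(V) = 124.36, max(V) = 176.28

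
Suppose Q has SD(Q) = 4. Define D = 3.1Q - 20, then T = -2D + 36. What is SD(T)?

SD(T) = 24.8

SD(D) = |3.1|·4 = 12.4.
SD(T) = |-2|·12.4 = 24.8.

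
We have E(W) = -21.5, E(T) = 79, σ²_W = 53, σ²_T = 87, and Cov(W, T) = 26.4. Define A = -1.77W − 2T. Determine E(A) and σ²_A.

E(A) = (-1.77)·E(W) + (-2)·E(T) = (-1.77)·(-21.5) + (-2)·79 = -119.945.
σ²_A = a²·σ²_W + b²·σ²_T + 2ab·Cov(W, T) with a = -1.77, b = -2.
= (-1.77)²·53 + (-2)²·87 + 2·(-1.77)·(-2)·26.4
= 166.0437 + 348 + 186.912 = 700.9557.

E(A) = -119.945, σ²_A = 700.9557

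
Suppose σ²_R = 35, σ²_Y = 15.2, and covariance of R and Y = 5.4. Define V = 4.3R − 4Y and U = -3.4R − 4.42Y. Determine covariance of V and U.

By bilinearity, covariance of V and U = ac·σ²_R + bd·σ²_Y + (ad+bc)·covariance of R and Y, with a=4.3, b=-4, c=-3.4, d=-4.42.
ac·σ²_R = 4.3·(-3.4)·35 = -511.7
bd·σ²_Y = (-4)·(-4.42)·15.2 = 268.736
(ad+bc)·covariance of R and Y = (-5.406)·5.4 = -29.1924
covariance of V and U = -511.7 + 268.736 + (-29.1924) = -272.1564.

covariance of V and U = -272.1564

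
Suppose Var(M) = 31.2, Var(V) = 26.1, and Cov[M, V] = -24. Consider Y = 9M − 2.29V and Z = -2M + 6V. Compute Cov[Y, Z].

Cov[Y, Z] = -2326.134

By bilinearity, Cov[Y, Z] = ac·Var(M) + bd·Var(V) + (ad+bc)·Cov[M, V], with a=9, b=-2.29, c=-2, d=6.
ac·Var(M) = 9·(-2)·31.2 = -561.6
bd·Var(V) = (-2.29)·6·26.1 = -358.614
(ad+bc)·Cov[M, V] = (58.58)·(-24) = -1405.92
Cov[Y, Z] = -561.6 + (-358.614) + (-1405.92) = -2326.134.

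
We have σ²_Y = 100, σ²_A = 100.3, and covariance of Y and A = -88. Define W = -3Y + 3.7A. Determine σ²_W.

σ²_W = a²·σ²_Y + b²·σ²_A + 2ab·covariance of Y and A with a = -3, b = 3.7.
= (-3)²·100 + 3.7²·100.3 + 2·(-3)·3.7·(-88)
= 900 + 1373.107 + 1953.6 = 4226.707.

σ²_W = 4226.707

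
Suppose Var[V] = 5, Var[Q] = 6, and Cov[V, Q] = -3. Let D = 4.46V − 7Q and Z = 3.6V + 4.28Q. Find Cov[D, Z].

By bilinearity, Cov[D, Z] = ac·Var[V] + bd·Var[Q] + (ad+bc)·Cov[V, Q], with a=4.46, b=-7, c=3.6, d=4.28.
ac·Var[V] = 4.46·3.6·5 = 80.28
bd·Var[Q] = (-7)·4.28·6 = -179.76
(ad+bc)·Cov[V, Q] = (-6.1112)·(-3) = 18.3336
Cov[D, Z] = 80.28 + (-179.76) + 18.3336 = -81.1464.

Cov[D, Z] = -81.1464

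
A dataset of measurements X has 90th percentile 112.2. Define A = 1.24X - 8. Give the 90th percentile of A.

Since a = 1.24 > 0 the transformation is increasing, so the 90th percentile of A = a·(P_{90} of X) + b = 1.24·112.2 + (-8) = 131.128.

90th percentile of A = 131.128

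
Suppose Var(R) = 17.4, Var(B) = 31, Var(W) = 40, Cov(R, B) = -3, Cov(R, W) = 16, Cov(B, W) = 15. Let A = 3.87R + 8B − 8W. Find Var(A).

Var(A) = 1708.11806

Var(A) = a²·Var(R) + b²·Var(B) + c²·Var(W) + 2ab·Cov(R, B) + 2ac·Cov(R, W) + 2bc·Cov(B, W), with a = 3.87, b = 8, c = -8.
= 260.59806 + 1984 + 2560 + (-185.76) + (-990.72) + (-1920)
= 1708.11806.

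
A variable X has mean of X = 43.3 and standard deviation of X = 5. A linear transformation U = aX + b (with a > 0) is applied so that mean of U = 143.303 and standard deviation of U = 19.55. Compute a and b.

a = 3.91, b = -26

standard deviation of U = a·standard deviation of X (a > 0), so a = 19.55/5 = 3.91.
mean of U = a·mean of X + b, so b = 143.303 − 3.91·43.3 = -26.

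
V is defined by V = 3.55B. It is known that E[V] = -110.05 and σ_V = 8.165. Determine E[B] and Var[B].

E[B] = -31, Var[B] = 5.29

From V = 3.55B: E[V] = a·E[B] + b, so E[B] = (E[V] − b)/a = (-110.05 − 0)/3.55 = -31.
Var[V] = 8.165² = 66.667225.
Var[V] = a²·Var[B], so Var[B] = 66.667225/3.55² = 5.29.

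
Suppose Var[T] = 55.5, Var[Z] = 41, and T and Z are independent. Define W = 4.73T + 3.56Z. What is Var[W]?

Var[W] = 1761.31355

Var[W] = a²·Var[T] + b²·Var[Z] + 2ab·Cov(T, Z) with a = 4.73, b = 3.56.
Independence gives Cov(T, Z) = 0.
= 4.73²·55.5 + 3.56²·41 + 2·4.73·3.56·0
= 1241.69595 + 519.6176 + 0 = 1761.31355.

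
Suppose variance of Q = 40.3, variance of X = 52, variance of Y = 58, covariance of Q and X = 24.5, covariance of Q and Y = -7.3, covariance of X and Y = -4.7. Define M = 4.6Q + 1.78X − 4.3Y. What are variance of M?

variance of M = a²·variance of Q + b²·variance of X + c²·variance of Y + 2ab·covariance of Q and X + 2ac·covariance of Q and Y + 2bc·covariance of X and Y, with a = 4.6, b = 1.78, c = -4.3.
= 852.748 + 164.7568 + 1072.42 + 401.212 + 288.788 + 71.9476
= 2851.8724.

variance of M = 2851.8724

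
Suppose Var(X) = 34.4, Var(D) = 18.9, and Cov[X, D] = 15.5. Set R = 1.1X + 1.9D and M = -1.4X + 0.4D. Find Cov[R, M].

By bilinearity, Cov[R, M] = ac·Var(X) + bd·Var(D) + (ad+bc)·Cov[X, D], with a=1.1, b=1.9, c=-1.4, d=0.4.
ac·Var(X) = 1.1·(-1.4)·34.4 = -52.976
bd·Var(D) = 1.9·0.4·18.9 = 14.364
(ad+bc)·Cov[X, D] = (-2.22)·15.5 = -34.41
Cov[R, M] = -52.976 + 14.364 + (-34.41) = -73.022.

Cov[R, M] = -73.022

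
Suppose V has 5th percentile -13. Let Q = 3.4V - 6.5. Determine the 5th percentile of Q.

Since a = 3.4 > 0 the transformation is increasing, so the 5th percentile of Q = a·(P_{5} of V) + b = 3.4·(-13) + (-6.5) = -50.7.

5th percentile of Q = -50.7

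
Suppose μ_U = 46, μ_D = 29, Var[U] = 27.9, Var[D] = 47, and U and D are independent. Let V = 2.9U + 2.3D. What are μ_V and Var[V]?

μ_V = 200.1, Var[V] = 483.269

μ_V = 2.9·μ_U + 2.3·μ_D = 2.9·46 + 2.3·29 = 200.1.
Var[V] = a²·Var[U] + b²·Var[D] + 2ab·Cov(U, D) with a = 2.9, b = 2.3.
Independence gives Cov(U, D) = 0.
= 2.9²·27.9 + 2.3²·47 + 2·2.9·2.3·0
= 234.639 + 248.63 + 0 = 483.269.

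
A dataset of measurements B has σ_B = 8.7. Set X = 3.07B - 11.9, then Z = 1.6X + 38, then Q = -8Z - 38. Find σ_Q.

σ_X = |3.07|·8.7 = 26.709.
σ_Z = |1.6|·26.709 = 42.7344.
σ_Q = |-8|·42.7344 = 341.8752.

σ_Q = 341.8752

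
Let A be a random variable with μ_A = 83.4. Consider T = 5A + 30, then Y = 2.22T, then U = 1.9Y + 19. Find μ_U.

μ_U = 1904.446

μ_T = 5·83.4 + 30 = 447.
μ_Y = 2.22·447 = 992.34.
μ_U = 1.9·992.34 + 19 = 1904.446.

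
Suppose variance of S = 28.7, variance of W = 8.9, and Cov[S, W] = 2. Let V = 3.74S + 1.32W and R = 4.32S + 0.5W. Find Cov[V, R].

Cov[V, R] = 484.71896

By bilinearity, Cov[V, R] = ac·variance of S + bd·variance of W + (ad+bc)·Cov[S, W], with a=3.74, b=1.32, c=4.32, d=0.5.
ac·variance of S = 3.74·4.32·28.7 = 463.70016
bd·variance of W = 1.32·0.5·8.9 = 5.874
(ad+bc)·Cov[S, W] = (7.5724)·2 = 15.1448
Cov[V, R] = 463.70016 + 5.874 + 15.1448 = 484.71896.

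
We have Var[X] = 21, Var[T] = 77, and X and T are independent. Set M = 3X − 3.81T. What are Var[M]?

Var[M] = 1306.7397

Var[M] = a²·Var[X] + b²·Var[T] + 2ab·Cov(X, T) with a = 3, b = -3.81.
Independence gives Cov(X, T) = 0.
= 3²·21 + (-3.81)²·77 + 2·3·(-3.81)·0
= 189 + 1117.7397 + 0 = 1306.7397.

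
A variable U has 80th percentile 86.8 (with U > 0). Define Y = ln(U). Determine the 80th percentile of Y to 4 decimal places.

ln(U) is increasing, so P_{80}(Y) = g(P_{80}(U)) ≈ 4.4636.

80th percentile of Y = 4.4636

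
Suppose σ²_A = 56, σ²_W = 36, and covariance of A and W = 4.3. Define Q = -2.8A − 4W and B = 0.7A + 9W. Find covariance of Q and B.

By bilinearity, covariance of Q and B = ac·σ²_A + bd·σ²_W + (ad+bc)·covariance of A and W, with a=-2.8, b=-4, c=0.7, d=9.
ac·σ²_A = (-2.8)·0.7·56 = -109.76
bd·σ²_W = (-4)·9·36 = -1296
(ad+bc)·covariance of A and W = (-28)·4.3 = -120.4
covariance of Q and B = -109.76 + (-1296) + (-120.4) = -1526.16.

covariance of Q and B = -1526.16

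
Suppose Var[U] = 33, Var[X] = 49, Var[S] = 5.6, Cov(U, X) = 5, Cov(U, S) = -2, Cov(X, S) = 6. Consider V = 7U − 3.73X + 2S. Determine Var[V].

Var[V] = 1914.5121

Var[V] = a²·Var[U] + b²·Var[X] + c²·Var[S] + 2ab·Cov(U, X) + 2ac·Cov(U, S) + 2bc·Cov(X, S), with a = 7, b = -3.73, c = 2.
= 1617 + 681.7321 + 22.4 + (-261.1) + (-56) + (-89.52)
= 1914.5121.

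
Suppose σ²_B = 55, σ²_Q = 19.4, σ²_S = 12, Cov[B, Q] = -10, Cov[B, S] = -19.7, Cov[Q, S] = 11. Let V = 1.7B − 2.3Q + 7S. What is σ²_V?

σ²_V = 104.716

σ²_V = a²·σ²_B + b²·σ²_Q + c²·σ²_S + 2ab·Cov[B, Q] + 2ac·Cov[B, S] + 2bc·Cov[Q, S], with a = 1.7, b = -2.3, c = 7.
= 158.95 + 102.626 + 588 + 78.2 + (-468.86) + (-354.2)
= 104.716.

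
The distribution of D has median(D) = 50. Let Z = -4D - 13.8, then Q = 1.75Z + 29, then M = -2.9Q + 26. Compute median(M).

median(Z) = (-4)·50 + (-13.8) = -213.8.
median(Q) = 1.75·(-213.8) + 29 = -345.15.
median(M) = (-2.9)·(-345.15) + 26 = 1026.935.

median(M) = 1026.935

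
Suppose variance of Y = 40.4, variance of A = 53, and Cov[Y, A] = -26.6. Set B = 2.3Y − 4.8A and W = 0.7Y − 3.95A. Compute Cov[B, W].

Cov[B, W] = 1400.961

By bilinearity, Cov[B, W] = ac·variance of Y + bd·variance of A + (ad+bc)·Cov[Y, A], with a=2.3, b=-4.8, c=0.7, d=-3.95.
ac·variance of Y = 2.3·0.7·40.4 = 65.044
bd·variance of A = (-4.8)·(-3.95)·53 = 1004.88
(ad+bc)·Cov[Y, A] = (-12.445)·(-26.6) = 331.037
Cov[B, W] = 65.044 + 1004.88 + 331.037 = 1400.961.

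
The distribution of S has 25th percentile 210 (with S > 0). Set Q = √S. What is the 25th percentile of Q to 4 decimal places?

√S is increasing, so P_{25}(Q) = g(P_{25}(S)) ≈ 14.4914.

25th percentile of Q = 14.4914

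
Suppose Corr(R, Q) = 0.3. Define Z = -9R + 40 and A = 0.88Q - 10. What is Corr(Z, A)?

Corr(Z, A) = -0.3

Linear rescalings preserve |correlation|; the slopes -9 and 0.88 have opposite signs, so the correlation flips sign: Corr(Z, A) = −Corr(R, Q) = -0.3.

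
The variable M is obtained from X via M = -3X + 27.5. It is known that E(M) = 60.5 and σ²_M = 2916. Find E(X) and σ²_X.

From M = -3X + 27.5: E(M) = a·E(X) + b, so E(X) = (E(M) − b)/a = (60.5 − 27.5)/(-3) = -11.
σ²_M = a²·σ²_X, so σ²_X = 2916/(-3)² = 324.

E(X) = -11, σ²_X = 324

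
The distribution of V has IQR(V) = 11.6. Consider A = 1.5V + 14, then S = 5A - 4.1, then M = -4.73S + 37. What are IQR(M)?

IQR(M) = 411.51

IQR(A) = |1.5|·11.6 = 17.4.
IQR(S) = |5|·17.4 = 87.
IQR(M) = |-4.73|·87 = 411.51.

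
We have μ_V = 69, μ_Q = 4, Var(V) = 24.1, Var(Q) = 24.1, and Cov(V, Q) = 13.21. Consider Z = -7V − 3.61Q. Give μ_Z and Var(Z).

μ_Z = -497.44, Var(Z) = 2162.60701

μ_Z = (-7)·μ_V + (-3.61)·μ_Q = (-7)·69 + (-3.61)·4 = -497.44.
Var(Z) = a²·Var(V) + b²·Var(Q) + 2ab·Cov(V, Q) with a = -7, b = -3.61.
= (-7)²·24.1 + (-3.61)²·24.1 + 2·(-7)·(-3.61)·13.21
= 1180.9 + 314.07361 + 667.6334 = 2162.60701.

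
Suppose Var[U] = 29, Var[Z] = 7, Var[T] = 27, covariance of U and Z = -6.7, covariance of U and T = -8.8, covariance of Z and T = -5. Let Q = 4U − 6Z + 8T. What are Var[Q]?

Var[Q] = 2682.4

Var[Q] = a²·Var[U] + b²·Var[Z] + c²·Var[T] + 2ab·covariance of U and Z + 2ac·covariance of U and T + 2bc·covariance of Z and T, with a = 4, b = -6, c = 8.
= 464 + 252 + 1728 + 321.6 + (-563.2) + 480
= 2682.4.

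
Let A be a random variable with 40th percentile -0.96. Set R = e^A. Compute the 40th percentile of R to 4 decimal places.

e^A is increasing, so P_{40}(R) = g(P_{40}(A)) ≈ 0.3829.

40th percentile of R = 0.3829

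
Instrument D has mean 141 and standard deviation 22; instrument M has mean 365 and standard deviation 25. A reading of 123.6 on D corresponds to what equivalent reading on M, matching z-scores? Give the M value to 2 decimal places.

M = 345.23

z = (123.6 − 141)/22 ≈ -0.7909.
M = 365 + z·25 = 365 + (123.6 − 141)·25/22 ≈ 345.23.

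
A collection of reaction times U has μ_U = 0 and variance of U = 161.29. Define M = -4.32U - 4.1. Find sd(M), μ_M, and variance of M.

sd(M) = 54.864, μ_M = -4.1, variance of M = 3010.058496

M = -4.32U - 4.1 is linear with a = -4.32, b = -4.1.
sd(U) = √161.29 = 12.7.
sd(M) = |a|·sd(U) = |-4.32|·12.7 = 54.864.
μ_M = a·μ_U + b = (-4.32)·0 + (-4.1) = -4.1.
variance of M = a²·variance of U = (-4.32)²·161.29 = 3010.058496 (the additive constant -4.1 does not affect variance).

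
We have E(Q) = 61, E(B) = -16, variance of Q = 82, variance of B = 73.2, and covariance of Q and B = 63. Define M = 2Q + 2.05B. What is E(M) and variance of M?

E(M) = 2·E(Q) + 2.05·E(B) = 2·61 + 2.05·(-16) = 89.2.
variance of M = a²·variance of Q + b²·variance of B + 2ab·covariance of Q and B with a = 2, b = 2.05.
= 2²·82 + 2.05²·73.2 + 2·2·2.05·63
= 328 + 307.623 + 516.6 = 1152.223.

E(M) = 89.2, variance of M = 1152.223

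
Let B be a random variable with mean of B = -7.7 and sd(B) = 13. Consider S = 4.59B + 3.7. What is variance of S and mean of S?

S = 4.59B + 3.7 is linear with a = 4.59, b = 3.7.
variance of B = 13² = 169.
variance of S = a²·variance of B = 4.59²·169 = 3560.5089 (the additive constant 3.7 does not affect variance).
mean of S = a·mean of B + b = 4.59·(-7.7) + 3.7 = -31.643.

variance of S = 3560.5089, mean of S = -31.643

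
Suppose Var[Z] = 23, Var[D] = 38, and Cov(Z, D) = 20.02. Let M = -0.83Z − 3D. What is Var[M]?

Var[M] = 457.5443

Var[M] = a²·Var[Z] + b²·Var[D] + 2ab·Cov(Z, D) with a = -0.83, b = -3.
= (-0.83)²·23 + (-3)²·38 + 2·(-0.83)·(-3)·20.02
= 15.8447 + 342 + 99.6996 = 457.5443.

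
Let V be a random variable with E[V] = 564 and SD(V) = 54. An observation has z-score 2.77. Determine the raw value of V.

V = 713.58

V = E[V] + z·SD(V) = 564 + 2.77·54 = 713.58.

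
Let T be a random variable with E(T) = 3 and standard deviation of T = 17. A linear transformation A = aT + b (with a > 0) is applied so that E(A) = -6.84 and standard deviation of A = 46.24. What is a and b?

standard deviation of A = a·standard deviation of T (a > 0), so a = 46.24/17 = 2.72.
E(A) = a·E(T) + b, so b = -6.84 − 2.72·3 = -15.

a = 2.72, b = -15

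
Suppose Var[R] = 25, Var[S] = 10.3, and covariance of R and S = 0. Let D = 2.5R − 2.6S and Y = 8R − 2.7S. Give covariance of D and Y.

By bilinearity, covariance of D and Y = ac·Var[R] + bd·Var[S] + (ad+bc)·covariance of R and S, with a=2.5, b=-2.6, c=8, d=-2.7.
ac·Var[R] = 2.5·8·25 = 500
bd·Var[S] = (-2.6)·(-2.7)·10.3 = 72.306
(ad+bc)·covariance of R and S = (-27.55)·0 = 0
covariance of D and Y = 500 + 72.306 + 0 = 572.306.

covariance of D and Y = 572.306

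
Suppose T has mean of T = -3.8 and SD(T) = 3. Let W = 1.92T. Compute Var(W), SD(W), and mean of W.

Var(W) = 33.1776, SD(W) = 5.76, mean of W = -7.296

W = 1.92T is linear with a = 1.92, b = 0.
Var(T) = 3² = 9.
Var(W) = a²·Var(T) = 1.92²·9 = 33.1776.
SD(W) = |a|·SD(T) = |1.92|·3 = 5.76.
mean of W = a·mean of T + b = 1.92·(-3.8) = -7.296.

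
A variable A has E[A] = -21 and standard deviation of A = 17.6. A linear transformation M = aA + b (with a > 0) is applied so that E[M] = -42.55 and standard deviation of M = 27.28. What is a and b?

a = 1.55, b = -10

standard deviation of M = a·standard deviation of A (a > 0), so a = 27.28/17.6 = 1.55.
E[M] = a·E[A] + b, so b = -42.55 − 1.55·(-21) = -10.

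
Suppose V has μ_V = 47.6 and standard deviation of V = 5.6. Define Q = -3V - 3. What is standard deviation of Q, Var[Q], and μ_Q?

Q = -3V - 3 is linear with a = -3, b = -3.
standard deviation of Q = |a|·standard deviation of V = |-3|·5.6 = 16.8.
Var[V] = 5.6² = 31.36.
Var[Q] = a²·Var[V] = (-3)²·31.36 = 282.24 (the additive constant -3 does not affect variance).
μ_Q = a·μ_V + b = (-3)·47.6 + (-3) = -145.8.

standard deviation of Q = 16.8, Var[Q] = 282.24, μ_Q = -145.8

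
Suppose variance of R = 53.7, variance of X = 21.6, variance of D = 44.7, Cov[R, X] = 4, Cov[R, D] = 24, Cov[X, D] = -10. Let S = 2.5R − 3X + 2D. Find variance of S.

variance of S = 1008.825

variance of S = a²·variance of R + b²·variance of X + c²·variance of D + 2ab·Cov[R, X] + 2ac·Cov[R, D] + 2bc·Cov[X, D], with a = 2.5, b = -3, c = 2.
= 335.625 + 194.4 + 178.8 + (-60) + 240 + 120
= 1008.825.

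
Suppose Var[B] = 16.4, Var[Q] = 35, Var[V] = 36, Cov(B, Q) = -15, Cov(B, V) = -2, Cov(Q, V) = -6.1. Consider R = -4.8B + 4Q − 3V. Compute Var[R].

Var[R] = a²·Var[B] + b²·Var[Q] + c²·Var[V] + 2ab·Cov(B, Q) + 2ac·Cov(B, V) + 2bc·Cov(Q, V), with a = -4.8, b = 4, c = -3.
= 377.856 + 560 + 324 + 576 + (-57.6) + 146.4
= 1926.656.

Var[R] = 1926.656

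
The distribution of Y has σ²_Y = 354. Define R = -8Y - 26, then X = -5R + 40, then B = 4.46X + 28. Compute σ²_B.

σ²_R = (-8)²·354 = 22656.
σ²_X = (-5)²·22656 = 566400.
σ²_B = 4.46²·566400 = 11266602.24.

σ²_B = 11266602.24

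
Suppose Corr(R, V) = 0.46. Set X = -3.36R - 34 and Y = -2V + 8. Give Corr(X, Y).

Linear rescalings preserve correlation up to sign; here the slopes -3.36 and -2 have the same sign, so Corr(X, Y) = Corr(R, V) = 0.46.

Corr(X, Y) = 0.46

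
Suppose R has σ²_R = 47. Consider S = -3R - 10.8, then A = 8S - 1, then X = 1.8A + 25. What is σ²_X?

σ²_X = 87713.28

σ²_S = (-3)²·47 = 423.
σ²_A = 8²·423 = 27072.
σ²_X = 1.8²·27072 = 87713.28.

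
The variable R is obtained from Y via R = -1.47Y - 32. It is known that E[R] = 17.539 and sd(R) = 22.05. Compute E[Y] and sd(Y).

E[Y] = -33.7, sd(Y) = 15

From R = -1.47Y - 32: E[R] = a·E[Y] + b, so E[Y] = (E[R] − b)/a = (17.539 − (-32))/(-1.47) = -33.7.
sd(R) = |a|·sd(Y), so sd(Y) = 22.05/|-1.47| = 15.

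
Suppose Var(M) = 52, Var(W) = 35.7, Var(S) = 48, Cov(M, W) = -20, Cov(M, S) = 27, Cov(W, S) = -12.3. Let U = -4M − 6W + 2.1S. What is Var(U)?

Var(U) = a²·Var(M) + b²·Var(W) + c²·Var(S) + 2ab·Cov(M, W) + 2ac·Cov(M, S) + 2bc·Cov(W, S), with a = -4, b = -6, c = 2.1.
= 832 + 1285.2 + 211.68 + (-960) + (-453.6) + 309.96
= 1225.24.

Var(U) = 1225.24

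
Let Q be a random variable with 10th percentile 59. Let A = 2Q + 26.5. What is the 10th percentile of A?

Since a = 2 > 0 the transformation is increasing, so the 10th percentile of A = a·(P_{10} of Q) + b = 2·59 + 26.5 = 144.5.

10th percentile of A = 144.5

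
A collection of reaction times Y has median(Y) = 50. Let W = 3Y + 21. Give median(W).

median(W) = 171

A linear map preserves order up to sign, so median(W) = a·median(Y) + b = 3·50 + 21 = 171.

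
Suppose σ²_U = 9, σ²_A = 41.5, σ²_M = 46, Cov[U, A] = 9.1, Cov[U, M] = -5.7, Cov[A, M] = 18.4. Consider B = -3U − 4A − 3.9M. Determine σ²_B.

σ²_B = a²·σ²_U + b²·σ²_A + c²·σ²_M + 2ab·Cov[U, A] + 2ac·Cov[U, M] + 2bc·Cov[A, M], with a = -3, b = -4, c = -3.9.
= 81 + 664 + 699.66 + 218.4 + (-133.38) + 574.08
= 2103.76.

σ²_B = 2103.76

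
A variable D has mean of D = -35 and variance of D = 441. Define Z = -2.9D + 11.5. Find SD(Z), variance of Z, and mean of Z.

SD(Z) = 60.9, variance of Z = 3708.81, mean of Z = 113

Z = -2.9D + 11.5 is linear with a = -2.9, b = 11.5.
SD(D) = √441 = 21.
SD(Z) = |a|·SD(D) = |-2.9|·21 = 60.9.
variance of Z = a²·variance of D = (-2.9)²·441 = 3708.81 (the additive constant 11.5 does not affect variance).
mean of Z = a·mean of D + b = (-2.9)·(-35) + 11.5 = 113.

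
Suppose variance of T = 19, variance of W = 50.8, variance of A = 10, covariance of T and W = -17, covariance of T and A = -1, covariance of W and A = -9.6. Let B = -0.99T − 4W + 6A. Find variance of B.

variance of B = a²·variance of T + b²·variance of W + c²·variance of A + 2ab·covariance of T and W + 2ac·covariance of T and A + 2bc·covariance of W and A, with a = -0.99, b = -4, c = 6.
= 18.6219 + 812.8 + 360 + (-134.64) + 11.88 + 460.8
= 1529.4619.

variance of B = 1529.4619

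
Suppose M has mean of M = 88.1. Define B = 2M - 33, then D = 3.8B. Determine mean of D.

mean of B = 2·88.1 + (-33) = 143.2.
mean of D = 3.8·143.2 = 544.16.

mean of D = 544.16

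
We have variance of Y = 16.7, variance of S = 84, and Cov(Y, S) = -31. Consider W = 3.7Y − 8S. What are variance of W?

variance of W = 7439.823

variance of W = a²·variance of Y + b²·variance of S + 2ab·Cov(Y, S) with a = 3.7, b = -8.
= 3.7²·16.7 + (-8)²·84 + 2·3.7·(-8)·(-31)
= 228.623 + 5376 + 1835.2 = 7439.823.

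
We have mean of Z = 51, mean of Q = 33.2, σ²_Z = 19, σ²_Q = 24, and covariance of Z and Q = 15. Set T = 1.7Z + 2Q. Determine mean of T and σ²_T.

mean of T = 153.1, σ²_T = 252.91

mean of T = 1.7·mean of Z + 2·mean of Q = 1.7·51 + 2·33.2 = 153.1.
σ²_T = a²·σ²_Z + b²·σ²_Q + 2ab·covariance of Z and Q with a = 1.7, b = 2.
= 1.7²·19 + 2²·24 + 2·1.7·2·15
= 54.91 + 96 + 102 = 252.91.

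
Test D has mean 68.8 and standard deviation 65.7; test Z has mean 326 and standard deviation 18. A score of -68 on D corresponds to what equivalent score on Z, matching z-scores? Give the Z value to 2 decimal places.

Z = 288.52

z = (-68 − 68.8)/65.7 ≈ -2.0822.
Z = 326 + z·18 = 326 + (-68 − 68.8)·18/65.7 ≈ 288.52.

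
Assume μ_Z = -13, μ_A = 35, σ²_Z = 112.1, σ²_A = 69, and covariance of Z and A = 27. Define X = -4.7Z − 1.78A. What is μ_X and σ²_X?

μ_X = -1.2, σ²_X = 3146.6726

μ_X = (-4.7)·μ_Z + (-1.78)·μ_A = (-4.7)·(-13) + (-1.78)·35 = -1.2.
σ²_X = a²·σ²_Z + b²·σ²_A + 2ab·covariance of Z and A with a = -4.7, b = -1.78.
= (-4.7)²·112.1 + (-1.78)²·69 + 2·(-4.7)·(-1.78)·27
= 2476.289 + 218.6196 + 451.764 = 3146.6726.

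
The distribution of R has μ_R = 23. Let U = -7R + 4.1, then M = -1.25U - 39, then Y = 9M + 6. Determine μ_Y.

μ_U = (-7)·23 + 4.1 = -156.9.
μ_M = (-1.25)·(-156.9) + (-39) = 157.125.
μ_Y = 9·157.125 + 6 = 1420.125.

μ_Y = 1420.125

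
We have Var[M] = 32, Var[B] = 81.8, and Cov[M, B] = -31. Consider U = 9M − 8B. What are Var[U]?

Var[U] = 12291.2

Var[U] = a²·Var[M] + b²·Var[B] + 2ab·Cov[M, B] with a = 9, b = -8.
= 9²·32 + (-8)²·81.8 + 2·9·(-8)·(-31)
= 2592 + 5235.2 + 4464 = 12291.2.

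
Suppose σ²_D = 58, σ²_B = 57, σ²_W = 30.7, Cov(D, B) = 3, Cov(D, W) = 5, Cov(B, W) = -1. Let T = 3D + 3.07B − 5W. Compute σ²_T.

σ²_T = a²·σ²_D + b²·σ²_B + c²·σ²_W + 2ab·Cov(D, B) + 2ac·Cov(D, W) + 2bc·Cov(B, W), with a = 3, b = 3.07, c = -5.
= 522 + 537.2193 + 767.5 + 55.26 + (-150) + 30.7
= 1762.6793.

σ²_T = 1762.6793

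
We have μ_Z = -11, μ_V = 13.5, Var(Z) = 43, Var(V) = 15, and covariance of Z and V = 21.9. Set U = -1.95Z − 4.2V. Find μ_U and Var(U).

μ_U = -35.25, Var(U) = 786.8295

μ_U = (-1.95)·μ_Z + (-4.2)·μ_V = (-1.95)·(-11) + (-4.2)·13.5 = -35.25.
Var(U) = a²·Var(Z) + b²·Var(V) + 2ab·covariance of Z and V with a = -1.95, b = -4.2.
= (-1.95)²·43 + (-4.2)²·15 + 2·(-1.95)·(-4.2)·21.9
= 163.5075 + 264.6 + 358.722 = 786.8295.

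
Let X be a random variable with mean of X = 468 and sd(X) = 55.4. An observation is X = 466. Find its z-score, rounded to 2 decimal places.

z = -0.04

z = (X − mean of X) / sd(X) = (466 − 468) / 55.4 ≈ -0.04.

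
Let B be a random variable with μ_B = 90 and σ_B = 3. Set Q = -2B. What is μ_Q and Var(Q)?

Q = -2B is linear with a = -2, b = 0.
μ_Q = a·μ_B + b = (-2)·90 = -180.
Var(B) = 3² = 9.
Var(Q) = a²·Var(B) = (-2)²·9 = 36.

μ_Q = -180, Var(Q) = 36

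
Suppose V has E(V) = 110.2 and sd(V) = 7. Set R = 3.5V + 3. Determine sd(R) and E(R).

sd(R) = 24.5, E(R) = 388.7

R = 3.5V + 3 is linear with a = 3.5, b = 3.
sd(R) = |a|·sd(V) = |3.5|·7 = 24.5.
E(R) = a·E(V) + b = 3.5·110.2 + 3 = 388.7.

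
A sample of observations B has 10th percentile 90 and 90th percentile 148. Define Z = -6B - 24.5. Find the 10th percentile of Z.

Since a = -6 < 0 the transformation is decreasing, reversing order: the 10th percentile of Z corresponds to the 90th percentile of B.
So P_{10}(Z) = a·P_{90}(B) + b = (-6)·148 + (-24.5) = -912.5.

10th percentile of Z = -912.5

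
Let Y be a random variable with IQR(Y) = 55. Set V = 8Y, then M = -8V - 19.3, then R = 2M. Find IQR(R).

IQR(R) = 7040

IQR(V) = |8|·55 = 440.
IQR(M) = |-8|·440 = 3520.
IQR(R) = |2|·3520 = 7040.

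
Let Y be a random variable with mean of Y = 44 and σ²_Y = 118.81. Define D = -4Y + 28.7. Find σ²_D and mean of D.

D = -4Y + 28.7 is linear with a = -4, b = 28.7.
σ²_D = a²·σ²_Y = (-4)²·118.81 = 1900.96 (the additive constant 28.7 does not affect variance).
mean of D = a·mean of Y + b = (-4)·44 + 28.7 = -147.3.

σ²_D = 1900.96, mean of D = -147.3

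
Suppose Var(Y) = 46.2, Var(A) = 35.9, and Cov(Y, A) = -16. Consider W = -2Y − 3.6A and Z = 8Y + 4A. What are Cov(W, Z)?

By bilinearity, Cov(W, Z) = ac·Var(Y) + bd·Var(A) + (ad+bc)·Cov(Y, A), with a=-2, b=-3.6, c=8, d=4.
ac·Var(Y) = (-2)·8·46.2 = -739.2
bd·Var(A) = (-3.6)·4·35.9 = -516.96
(ad+bc)·Cov(Y, A) = (-36.8)·(-16) = 588.8
Cov(W, Z) = -739.2 + (-516.96) + 588.8 = -667.36.

Cov(W, Z) = -667.36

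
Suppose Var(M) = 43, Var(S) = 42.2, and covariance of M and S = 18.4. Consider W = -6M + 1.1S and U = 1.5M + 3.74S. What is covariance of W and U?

By bilinearity, covariance of W and U = ac·Var(M) + bd·Var(S) + (ad+bc)·covariance of M and S, with a=-6, b=1.1, c=1.5, d=3.74.
ac·Var(M) = (-6)·1.5·43 = -387
bd·Var(S) = 1.1·3.74·42.2 = 173.6108
(ad+bc)·covariance of M and S = (-20.79)·18.4 = -382.536
covariance of W and U = -387 + 173.6108 + (-382.536) = -595.9252.

covariance of W and U = -595.9252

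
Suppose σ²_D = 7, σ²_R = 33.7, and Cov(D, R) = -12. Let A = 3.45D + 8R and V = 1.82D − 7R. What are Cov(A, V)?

Cov(A, V) = -1728.167

By bilinearity, Cov(A, V) = ac·σ²_D + bd·σ²_R + (ad+bc)·Cov(D, R), with a=3.45, b=8, c=1.82, d=-7.
ac·σ²_D = 3.45·1.82·7 = 43.953
bd·σ²_R = 8·(-7)·33.7 = -1887.2
(ad+bc)·Cov(D, R) = (-9.59)·(-12) = 115.08
Cov(A, V) = 43.953 + (-1887.2) + 115.08 = -1728.167.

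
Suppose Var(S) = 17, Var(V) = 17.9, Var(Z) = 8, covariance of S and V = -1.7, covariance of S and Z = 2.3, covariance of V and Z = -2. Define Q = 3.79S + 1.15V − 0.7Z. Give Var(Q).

Var(Q) = a²·Var(S) + b²·Var(V) + c²·Var(Z) + 2ab·covariance of S and V + 2ac·covariance of S and Z + 2bc·covariance of V and Z, with a = 3.79, b = 1.15, c = -0.7.
= 244.1897 + 23.67275 + 3.92 + (-14.8189) + (-12.2038) + 3.22
= 247.97975.

Var(Q) = 247.97975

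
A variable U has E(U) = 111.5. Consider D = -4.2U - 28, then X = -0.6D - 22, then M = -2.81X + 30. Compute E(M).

E(M) = -744.9418

E(D) = (-4.2)·111.5 + (-28) = -496.3.
E(X) = (-0.6)·(-496.3) + (-22) = 275.78.
E(M) = (-2.81)·275.78 + 30 = -744.9418.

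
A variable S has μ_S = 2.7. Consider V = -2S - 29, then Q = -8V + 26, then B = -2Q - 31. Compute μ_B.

μ_V = (-2)·2.7 + (-29) = -34.4.
μ_Q = (-8)·(-34.4) + 26 = 301.2.
μ_B = (-2)·301.2 + (-31) = -633.4.

μ_B = -633.4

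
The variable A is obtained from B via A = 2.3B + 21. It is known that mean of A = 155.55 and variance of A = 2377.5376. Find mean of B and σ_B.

mean of B = 58.5, σ_B = 21.2

From A = 2.3B + 21: mean of A = a·mean of B + b, so mean of B = (mean of A − b)/a = (155.55 − 21)/2.3 = 58.5.
σ_A = √2377.5376 = 48.76.
σ_A = |a|·σ_B, so σ_B = 48.76/|2.3| = 21.2.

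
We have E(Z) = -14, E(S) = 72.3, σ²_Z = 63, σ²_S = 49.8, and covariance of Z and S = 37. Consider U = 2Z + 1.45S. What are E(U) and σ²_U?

E(U) = 76.835, σ²_U = 571.3045

E(U) = 2·E(Z) + 1.45·E(S) = 2·(-14) + 1.45·72.3 = 76.835.
σ²_U = a²·σ²_Z + b²·σ²_S + 2ab·covariance of Z and S with a = 2, b = 1.45.
= 2²·63 + 1.45²·49.8 + 2·2·1.45·37
= 252 + 104.7045 + 214.6 = 571.3045.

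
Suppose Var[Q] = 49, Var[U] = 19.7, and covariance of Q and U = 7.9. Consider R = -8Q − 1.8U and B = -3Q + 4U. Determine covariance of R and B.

covariance of R and B = 824.02

By bilinearity, covariance of R and B = ac·Var[Q] + bd·Var[U] + (ad+bc)·covariance of Q and U, with a=-8, b=-1.8, c=-3, d=4.
ac·Var[Q] = (-8)·(-3)·49 = 1176
bd·Var[U] = (-1.8)·4·19.7 = -141.84
(ad+bc)·covariance of Q and U = (-26.6)·7.9 = -210.14
covariance of R and B = 1176 + (-141.84) + (-210.14) = 824.02.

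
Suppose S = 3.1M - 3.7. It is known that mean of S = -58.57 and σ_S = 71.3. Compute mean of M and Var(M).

mean of M = -17.7, Var(M) = 529

From S = 3.1M - 3.7: mean of S = a·mean of M + b, so mean of M = (mean of S − b)/a = (-58.57 − (-3.7))/3.1 = -17.7.
Var(S) = 71.3² = 5083.69.
Var(S) = a²·Var(M), so Var(M) = 5083.69/3.1² = 529.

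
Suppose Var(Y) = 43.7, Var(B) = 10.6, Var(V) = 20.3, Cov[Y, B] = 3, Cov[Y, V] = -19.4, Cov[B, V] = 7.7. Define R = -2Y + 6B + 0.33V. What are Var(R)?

Var(R) = 542.71067

Var(R) = a²·Var(Y) + b²·Var(B) + c²·Var(V) + 2ab·Cov[Y, B] + 2ac·Cov[Y, V] + 2bc·Cov[B, V], with a = -2, b = 6, c = 0.33.
= 174.8 + 381.6 + 2.21067 + (-72) + 25.608 + 30.492
= 542.71067.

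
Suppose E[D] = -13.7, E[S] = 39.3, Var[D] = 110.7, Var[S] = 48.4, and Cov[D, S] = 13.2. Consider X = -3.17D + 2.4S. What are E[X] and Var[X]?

E[X] = (-3.17)·E[D] + 2.4·E[S] = (-3.17)·(-13.7) + 2.4·39.3 = 137.749.
Var[X] = a²·Var[D] + b²·Var[S] + 2ab·Cov[D, S] with a = -3.17, b = 2.4.
= (-3.17)²·110.7 + 2.4²·48.4 + 2·(-3.17)·2.4·13.2
= 1112.41323 + 278.784 + (-200.8512) = 1190.34603.

E[X] = 137.749, Var[X] = 1190.34603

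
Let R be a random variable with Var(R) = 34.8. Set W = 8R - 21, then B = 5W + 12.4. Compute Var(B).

Var(W) = 8²·34.8 = 2227.2.
Var(B) = 5²·2227.2 = 55680.

Var(B) = 55680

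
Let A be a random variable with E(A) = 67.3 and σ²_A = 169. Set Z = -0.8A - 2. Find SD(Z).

SD(Z) = 10.4

Z = -0.8A - 2 is linear with a = -0.8, b = -2.
SD(A) = √169 = 13.
SD(Z) = |a|·SD(A) = |-0.8|·13 = 10.4.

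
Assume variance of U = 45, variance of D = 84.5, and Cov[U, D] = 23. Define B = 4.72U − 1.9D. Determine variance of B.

variance of B = 895.045

variance of B = a²·variance of U + b²·variance of D + 2ab·Cov[U, D] with a = 4.72, b = -1.9.
= 4.72²·45 + (-1.9)²·84.5 + 2·4.72·(-1.9)·23
= 1002.528 + 305.045 + (-412.528) = 895.045.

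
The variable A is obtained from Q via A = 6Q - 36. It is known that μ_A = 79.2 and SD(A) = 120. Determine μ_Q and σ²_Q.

From A = 6Q - 36: μ_A = a·μ_Q + b, so μ_Q = (μ_A − b)/a = (79.2 − (-36))/6 = 19.2.
σ²_A = 120² = 14400.
σ²_A = a²·σ²_Q, so σ²_Q = 14400/6² = 400.

μ_Q = 19.2, σ²_Q = 400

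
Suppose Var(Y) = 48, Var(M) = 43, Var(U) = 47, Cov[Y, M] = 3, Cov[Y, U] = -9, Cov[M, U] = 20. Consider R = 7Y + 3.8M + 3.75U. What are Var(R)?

Var(R) = 3890.9575

Var(R) = a²·Var(Y) + b²·Var(M) + c²·Var(U) + 2ab·Cov[Y, M] + 2ac·Cov[Y, U] + 2bc·Cov[M, U], with a = 7, b = 3.8, c = 3.75.
= 2352 + 620.92 + 660.9375 + 159.6 + (-472.5) + 570
= 3890.9575.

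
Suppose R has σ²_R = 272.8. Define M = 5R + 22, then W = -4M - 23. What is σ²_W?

σ²_W = 109120

σ²_M = 5²·272.8 = 6820.
σ²_W = (-4)²·6820 = 109120.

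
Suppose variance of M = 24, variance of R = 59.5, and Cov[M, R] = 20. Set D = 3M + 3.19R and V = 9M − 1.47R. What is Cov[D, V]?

Cov[D, V] = 854.98665

By bilinearity, Cov[D, V] = ac·variance of M + bd·variance of R + (ad+bc)·Cov[M, R], with a=3, b=3.19, c=9, d=-1.47.
ac·variance of M = 3·9·24 = 648
bd·variance of R = 3.19·(-1.47)·59.5 = -279.01335
(ad+bc)·Cov[M, R] = (24.3)·20 = 486
Cov[D, V] = 648 + (-279.01335) + 486 = 854.98665.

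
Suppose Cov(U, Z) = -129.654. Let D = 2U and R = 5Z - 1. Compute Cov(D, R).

Cov(D, R) = a·c·Cov(U, Z) = 2·5·(-129.654) = -1296.54. Additive constants drop out.

Cov(D, R) = -1296.54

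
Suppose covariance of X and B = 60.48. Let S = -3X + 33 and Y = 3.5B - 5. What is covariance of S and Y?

covariance of S and Y = a·c·covariance of X and B = (-3)·3.5·60.48 = -635.04. Additive constants drop out.

covariance of S and Y = -635.04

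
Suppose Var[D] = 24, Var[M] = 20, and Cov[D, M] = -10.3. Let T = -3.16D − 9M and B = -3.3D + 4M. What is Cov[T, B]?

By bilinearity, Cov[T, B] = ac·Var[D] + bd·Var[M] + (ad+bc)·Cov[D, M], with a=-3.16, b=-9, c=-3.3, d=4.
ac·Var[D] = (-3.16)·(-3.3)·24 = 250.272
bd·Var[M] = (-9)·4·20 = -720
(ad+bc)·Cov[D, M] = (17.06)·(-10.3) = -175.718
Cov[T, B] = 250.272 + (-720) + (-175.718) = -645.446.

Cov[T, B] = -645.446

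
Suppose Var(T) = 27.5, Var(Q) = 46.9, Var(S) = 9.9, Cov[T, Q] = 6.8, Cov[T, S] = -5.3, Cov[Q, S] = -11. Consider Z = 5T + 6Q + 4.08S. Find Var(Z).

Var(Z) = 2193.89936

Var(Z) = a²·Var(T) + b²·Var(Q) + c²·Var(S) + 2ab·Cov[T, Q] + 2ac·Cov[T, S] + 2bc·Cov[Q, S], with a = 5, b = 6, c = 4.08.
= 687.5 + 1688.4 + 164.79936 + 408 + (-216.24) + (-538.56)
= 2193.89936.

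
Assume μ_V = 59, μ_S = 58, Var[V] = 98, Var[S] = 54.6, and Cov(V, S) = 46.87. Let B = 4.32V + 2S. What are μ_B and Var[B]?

μ_B = 4.32·μ_V + 2·μ_S = 4.32·59 + 2·58 = 370.88.
Var[B] = a²·Var[V] + b²·Var[S] + 2ab·Cov(V, S) with a = 4.32, b = 2.
= 4.32²·98 + 2²·54.6 + 2·4.32·2·46.87
= 1828.9152 + 218.4 + 809.9136 = 2857.2288.

μ_B = 370.88, Var[B] = 2857.2288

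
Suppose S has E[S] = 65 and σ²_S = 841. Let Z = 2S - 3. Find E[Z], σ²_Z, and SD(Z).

E[Z] = 127, σ²_Z = 3364, SD(Z) = 58

Z = 2S - 3 is linear with a = 2, b = -3.
E[Z] = a·E[S] + b = 2·65 + (-3) = 127.
σ²_Z = a²·σ²_S = 2²·841 = 3364 (the additive constant -3 does not affect variance).
SD(S) = √841 = 29.
SD(Z) = |a|·SD(S) = |2|·29 = 58.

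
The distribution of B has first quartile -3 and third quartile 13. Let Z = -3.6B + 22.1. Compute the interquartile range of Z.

IQR of B = Q3 − Q1 = 13 − (-3) = 16.
Under Z = aB + b, IQR(Z) = |a|·IQR(B) = |-3.6|·16 = 57.6 (shifts cancel; spread scales by |a|).

IQR(Z) = 57.6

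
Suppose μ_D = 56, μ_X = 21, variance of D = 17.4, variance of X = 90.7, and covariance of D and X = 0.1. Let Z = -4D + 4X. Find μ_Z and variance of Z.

μ_Z = -140, variance of Z = 1726.4

μ_Z = (-4)·μ_D + 4·μ_X = (-4)·56 + 4·21 = -140.
variance of Z = a²·variance of D + b²·variance of X + 2ab·covariance of D and X with a = -4, b = 4.
= (-4)²·17.4 + 4²·90.7 + 2·(-4)·4·0.1
= 278.4 + 1451.2 + (-3.2) = 1726.4.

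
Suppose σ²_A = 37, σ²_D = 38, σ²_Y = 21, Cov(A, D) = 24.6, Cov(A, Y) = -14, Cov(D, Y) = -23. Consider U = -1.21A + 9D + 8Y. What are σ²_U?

σ²_U = a²·σ²_A + b²·σ²_D + c²·σ²_Y + 2ab·Cov(A, D) + 2ac·Cov(A, Y) + 2bc·Cov(D, Y), with a = -1.21, b = 9, c = 8.
= 54.1717 + 3078 + 1344 + (-535.788) + 271.04 + (-3312)
= 899.4237.

σ²_U = 899.4237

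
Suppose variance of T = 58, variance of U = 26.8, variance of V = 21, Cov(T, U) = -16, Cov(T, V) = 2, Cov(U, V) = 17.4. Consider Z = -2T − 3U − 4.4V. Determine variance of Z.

variance of Z = 1182.32

variance of Z = a²·variance of T + b²·variance of U + c²·variance of V + 2ab·Cov(T, U) + 2ac·Cov(T, V) + 2bc·Cov(U, V), with a = -2, b = -3, c = -4.4.
= 232 + 241.2 + 406.56 + (-192) + 35.2 + 459.36
= 1182.32.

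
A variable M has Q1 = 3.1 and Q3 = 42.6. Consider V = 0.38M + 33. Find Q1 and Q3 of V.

a = 0.38 > 0: Q1(V) = a·Q1(M)+b = 34.178, Q3(V) = a·Q3(M)+b = 49.188.

Q1(V) = 34.178, Q3(V) = 49.188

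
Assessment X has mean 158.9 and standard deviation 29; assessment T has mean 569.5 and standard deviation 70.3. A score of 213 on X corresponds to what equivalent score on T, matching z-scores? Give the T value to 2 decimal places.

T = 700.65

z = (213 − 158.9)/29 ≈ 1.8655.
T = 569.5 + z·70.3 = 569.5 + (213 − 158.9)·70.3/29 ≈ 700.65.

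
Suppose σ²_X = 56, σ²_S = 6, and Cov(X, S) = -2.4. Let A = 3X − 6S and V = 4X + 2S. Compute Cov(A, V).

Cov(A, V) = 643.2

By bilinearity, Cov(A, V) = ac·σ²_X + bd·σ²_S + (ad+bc)·Cov(X, S), with a=3, b=-6, c=4, d=2.
ac·σ²_X = 3·4·56 = 672
bd·σ²_S = (-6)·2·6 = -72
(ad+bc)·Cov(X, S) = (-18)·(-2.4) = 43.2
Cov(A, V) = 672 + (-72) + 43.2 = 643.2.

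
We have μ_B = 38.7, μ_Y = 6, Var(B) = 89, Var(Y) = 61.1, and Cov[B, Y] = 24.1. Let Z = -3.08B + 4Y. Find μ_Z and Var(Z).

μ_Z = -95.196, Var(Z) = 1228.0656

μ_Z = (-3.08)·μ_B + 4·μ_Y = (-3.08)·38.7 + 4·6 = -95.196.
Var(Z) = a²·Var(B) + b²·Var(Y) + 2ab·Cov[B, Y] with a = -3.08, b = 4.
= (-3.08)²·89 + 4²·61.1 + 2·(-3.08)·4·24.1
= 844.2896 + 977.6 + (-593.824) = 1228.0656.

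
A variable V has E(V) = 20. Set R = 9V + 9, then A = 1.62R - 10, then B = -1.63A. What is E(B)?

E(B) = -482.7734

E(R) = 9·20 + 9 = 189.
E(A) = 1.62·189 + (-10) = 296.18.
E(B) = (-1.63)·296.18 = -482.7734.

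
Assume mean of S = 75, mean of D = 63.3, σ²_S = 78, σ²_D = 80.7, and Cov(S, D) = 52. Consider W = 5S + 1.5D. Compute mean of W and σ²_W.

mean of W = 5·mean of S + 1.5·mean of D = 5·75 + 1.5·63.3 = 469.95.
σ²_W = a²·σ²_S + b²·σ²_D + 2ab·Cov(S, D) with a = 5, b = 1.5.
= 5²·78 + 1.5²·80.7 + 2·5·1.5·52
= 1950 + 181.575 + 780 = 2911.575.

mean of W = 469.95, σ²_W = 2911.575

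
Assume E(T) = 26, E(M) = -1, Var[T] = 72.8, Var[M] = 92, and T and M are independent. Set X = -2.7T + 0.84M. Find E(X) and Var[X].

E(X) = (-2.7)·E(T) + 0.84·E(M) = (-2.7)·26 + 0.84·(-1) = -71.04.
Var[X] = a²·Var[T] + b²·Var[M] + 2ab·Cov[T, M] with a = -2.7, b = 0.84.
Independence gives Cov[T, M] = 0.
= (-2.7)²·72.8 + 0.84²·92 + 2·(-2.7)·0.84·0
= 530.712 + 64.9152 + 0 = 595.6272.

E(X) = -71.04, Var[X] = 595.6272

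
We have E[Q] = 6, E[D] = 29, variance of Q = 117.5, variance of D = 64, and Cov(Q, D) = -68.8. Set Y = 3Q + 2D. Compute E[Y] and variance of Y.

E[Y] = 76, variance of Y = 487.9

E[Y] = 3·E[Q] + 2·E[D] = 3·6 + 2·29 = 76.
variance of Y = a²·variance of Q + b²·variance of D + 2ab·Cov(Q, D) with a = 3, b = 2.
= 3²·117.5 + 2²·64 + 2·3·2·(-68.8)
= 1057.5 + 256 + (-825.6) = 487.9.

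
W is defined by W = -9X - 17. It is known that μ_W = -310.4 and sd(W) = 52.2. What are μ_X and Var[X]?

μ_X = 32.6, Var[X] = 33.64

From W = -9X - 17: μ_W = a·μ_X + b, so μ_X = (μ_W − b)/a = (-310.4 − (-17))/(-9) = 32.6.
Var[W] = 52.2² = 2724.84.
Var[W] = a²·Var[X], so Var[X] = 2724.84/(-9)² = 33.64.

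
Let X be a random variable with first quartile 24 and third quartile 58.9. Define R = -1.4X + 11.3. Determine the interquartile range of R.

IQR(R) = 48.86

IQR of X = Q3 − Q1 = 58.9 − 24 = 34.9.
Under R = aX + b, IQR(R) = |a|·IQR(X) = |-1.4|·34.9 = 48.86 (shifts cancel; spread scales by |a|).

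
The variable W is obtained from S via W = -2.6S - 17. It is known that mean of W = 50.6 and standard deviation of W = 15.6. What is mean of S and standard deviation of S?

From W = -2.6S - 17: mean of W = a·mean of S + b, so mean of S = (mean of W − b)/a = (50.6 − (-17))/(-2.6) = -26.
standard deviation of W = |a|·standard deviation of S, so standard deviation of S = 15.6/|-2.6| = 6.

mean of S = -26, standard deviation of S = 6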